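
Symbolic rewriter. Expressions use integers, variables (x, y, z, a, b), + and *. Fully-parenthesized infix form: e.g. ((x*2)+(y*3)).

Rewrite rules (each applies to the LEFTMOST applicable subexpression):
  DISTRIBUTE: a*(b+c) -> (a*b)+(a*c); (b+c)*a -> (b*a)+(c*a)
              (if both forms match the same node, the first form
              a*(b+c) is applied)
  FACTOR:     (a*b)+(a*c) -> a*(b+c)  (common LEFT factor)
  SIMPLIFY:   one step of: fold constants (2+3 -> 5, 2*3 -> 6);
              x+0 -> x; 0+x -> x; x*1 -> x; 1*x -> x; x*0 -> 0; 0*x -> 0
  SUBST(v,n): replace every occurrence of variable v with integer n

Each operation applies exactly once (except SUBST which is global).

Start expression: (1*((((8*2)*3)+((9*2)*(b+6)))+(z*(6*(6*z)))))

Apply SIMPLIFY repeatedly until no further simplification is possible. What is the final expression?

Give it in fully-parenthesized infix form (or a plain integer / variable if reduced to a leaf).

Answer: ((48+(18*(b+6)))+(z*(6*(6*z))))

Derivation:
Start: (1*((((8*2)*3)+((9*2)*(b+6)))+(z*(6*(6*z)))))
Step 1: at root: (1*((((8*2)*3)+((9*2)*(b+6)))+(z*(6*(6*z))))) -> ((((8*2)*3)+((9*2)*(b+6)))+(z*(6*(6*z)))); overall: (1*((((8*2)*3)+((9*2)*(b+6)))+(z*(6*(6*z))))) -> ((((8*2)*3)+((9*2)*(b+6)))+(z*(6*(6*z))))
Step 2: at LLL: (8*2) -> 16; overall: ((((8*2)*3)+((9*2)*(b+6)))+(z*(6*(6*z)))) -> (((16*3)+((9*2)*(b+6)))+(z*(6*(6*z))))
Step 3: at LL: (16*3) -> 48; overall: (((16*3)+((9*2)*(b+6)))+(z*(6*(6*z)))) -> ((48+((9*2)*(b+6)))+(z*(6*(6*z))))
Step 4: at LRL: (9*2) -> 18; overall: ((48+((9*2)*(b+6)))+(z*(6*(6*z)))) -> ((48+(18*(b+6)))+(z*(6*(6*z))))
Fixed point: ((48+(18*(b+6)))+(z*(6*(6*z))))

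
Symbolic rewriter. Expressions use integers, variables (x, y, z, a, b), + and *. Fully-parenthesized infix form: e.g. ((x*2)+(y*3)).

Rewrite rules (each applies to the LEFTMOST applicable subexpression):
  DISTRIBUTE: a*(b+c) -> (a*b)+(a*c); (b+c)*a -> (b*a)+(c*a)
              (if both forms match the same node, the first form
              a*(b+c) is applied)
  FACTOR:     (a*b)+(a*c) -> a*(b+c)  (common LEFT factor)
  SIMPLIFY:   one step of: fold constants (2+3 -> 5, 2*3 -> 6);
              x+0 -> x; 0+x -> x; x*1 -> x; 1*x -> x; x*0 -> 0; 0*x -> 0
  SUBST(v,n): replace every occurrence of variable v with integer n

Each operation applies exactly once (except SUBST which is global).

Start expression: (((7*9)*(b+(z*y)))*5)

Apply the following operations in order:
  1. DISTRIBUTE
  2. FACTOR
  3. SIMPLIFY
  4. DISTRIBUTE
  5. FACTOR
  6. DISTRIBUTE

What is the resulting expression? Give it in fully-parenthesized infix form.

Answer: (((63*b)+(63*(z*y)))*5)

Derivation:
Start: (((7*9)*(b+(z*y)))*5)
Apply DISTRIBUTE at L (target: ((7*9)*(b+(z*y)))): (((7*9)*(b+(z*y)))*5) -> ((((7*9)*b)+((7*9)*(z*y)))*5)
Apply FACTOR at L (target: (((7*9)*b)+((7*9)*(z*y)))): ((((7*9)*b)+((7*9)*(z*y)))*5) -> (((7*9)*(b+(z*y)))*5)
Apply SIMPLIFY at LL (target: (7*9)): (((7*9)*(b+(z*y)))*5) -> ((63*(b+(z*y)))*5)
Apply DISTRIBUTE at L (target: (63*(b+(z*y)))): ((63*(b+(z*y)))*5) -> (((63*b)+(63*(z*y)))*5)
Apply FACTOR at L (target: ((63*b)+(63*(z*y)))): (((63*b)+(63*(z*y)))*5) -> ((63*(b+(z*y)))*5)
Apply DISTRIBUTE at L (target: (63*(b+(z*y)))): ((63*(b+(z*y)))*5) -> (((63*b)+(63*(z*y)))*5)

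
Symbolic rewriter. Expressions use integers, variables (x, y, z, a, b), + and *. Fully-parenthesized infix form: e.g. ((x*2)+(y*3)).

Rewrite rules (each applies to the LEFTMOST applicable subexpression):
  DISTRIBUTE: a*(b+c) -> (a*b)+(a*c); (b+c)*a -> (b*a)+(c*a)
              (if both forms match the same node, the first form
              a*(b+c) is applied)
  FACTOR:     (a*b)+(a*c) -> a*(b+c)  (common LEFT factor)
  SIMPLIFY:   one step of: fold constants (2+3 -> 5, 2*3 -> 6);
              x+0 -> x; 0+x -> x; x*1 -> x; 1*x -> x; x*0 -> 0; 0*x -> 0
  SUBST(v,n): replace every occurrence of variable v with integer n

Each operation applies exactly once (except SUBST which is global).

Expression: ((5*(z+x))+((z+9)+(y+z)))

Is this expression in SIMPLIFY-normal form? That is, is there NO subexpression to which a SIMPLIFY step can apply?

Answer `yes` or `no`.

Expression: ((5*(z+x))+((z+9)+(y+z)))
Scanning for simplifiable subexpressions (pre-order)...
  at root: ((5*(z+x))+((z+9)+(y+z))) (not simplifiable)
  at L: (5*(z+x)) (not simplifiable)
  at LR: (z+x) (not simplifiable)
  at R: ((z+9)+(y+z)) (not simplifiable)
  at RL: (z+9) (not simplifiable)
  at RR: (y+z) (not simplifiable)
Result: no simplifiable subexpression found -> normal form.

Answer: yes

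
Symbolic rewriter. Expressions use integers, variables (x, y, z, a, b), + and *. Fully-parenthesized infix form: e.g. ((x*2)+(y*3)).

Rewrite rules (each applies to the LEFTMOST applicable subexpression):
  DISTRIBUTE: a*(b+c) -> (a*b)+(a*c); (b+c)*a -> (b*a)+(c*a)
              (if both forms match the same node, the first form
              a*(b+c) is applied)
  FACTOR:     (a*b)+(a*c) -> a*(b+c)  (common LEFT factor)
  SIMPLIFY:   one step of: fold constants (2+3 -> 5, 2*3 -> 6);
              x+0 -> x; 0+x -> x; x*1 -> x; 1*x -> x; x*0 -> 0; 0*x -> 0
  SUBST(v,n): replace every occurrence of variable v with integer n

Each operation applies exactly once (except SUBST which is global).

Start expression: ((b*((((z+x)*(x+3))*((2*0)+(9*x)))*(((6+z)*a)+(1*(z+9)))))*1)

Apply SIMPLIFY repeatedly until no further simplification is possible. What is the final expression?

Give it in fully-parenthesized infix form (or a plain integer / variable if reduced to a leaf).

Start: ((b*((((z+x)*(x+3))*((2*0)+(9*x)))*(((6+z)*a)+(1*(z+9)))))*1)
Step 1: at root: ((b*((((z+x)*(x+3))*((2*0)+(9*x)))*(((6+z)*a)+(1*(z+9)))))*1) -> (b*((((z+x)*(x+3))*((2*0)+(9*x)))*(((6+z)*a)+(1*(z+9))))); overall: ((b*((((z+x)*(x+3))*((2*0)+(9*x)))*(((6+z)*a)+(1*(z+9)))))*1) -> (b*((((z+x)*(x+3))*((2*0)+(9*x)))*(((6+z)*a)+(1*(z+9)))))
Step 2: at RLRL: (2*0) -> 0; overall: (b*((((z+x)*(x+3))*((2*0)+(9*x)))*(((6+z)*a)+(1*(z+9))))) -> (b*((((z+x)*(x+3))*(0+(9*x)))*(((6+z)*a)+(1*(z+9)))))
Step 3: at RLR: (0+(9*x)) -> (9*x); overall: (b*((((z+x)*(x+3))*(0+(9*x)))*(((6+z)*a)+(1*(z+9))))) -> (b*((((z+x)*(x+3))*(9*x))*(((6+z)*a)+(1*(z+9)))))
Step 4: at RRR: (1*(z+9)) -> (z+9); overall: (b*((((z+x)*(x+3))*(9*x))*(((6+z)*a)+(1*(z+9))))) -> (b*((((z+x)*(x+3))*(9*x))*(((6+z)*a)+(z+9))))
Fixed point: (b*((((z+x)*(x+3))*(9*x))*(((6+z)*a)+(z+9))))

Answer: (b*((((z+x)*(x+3))*(9*x))*(((6+z)*a)+(z+9))))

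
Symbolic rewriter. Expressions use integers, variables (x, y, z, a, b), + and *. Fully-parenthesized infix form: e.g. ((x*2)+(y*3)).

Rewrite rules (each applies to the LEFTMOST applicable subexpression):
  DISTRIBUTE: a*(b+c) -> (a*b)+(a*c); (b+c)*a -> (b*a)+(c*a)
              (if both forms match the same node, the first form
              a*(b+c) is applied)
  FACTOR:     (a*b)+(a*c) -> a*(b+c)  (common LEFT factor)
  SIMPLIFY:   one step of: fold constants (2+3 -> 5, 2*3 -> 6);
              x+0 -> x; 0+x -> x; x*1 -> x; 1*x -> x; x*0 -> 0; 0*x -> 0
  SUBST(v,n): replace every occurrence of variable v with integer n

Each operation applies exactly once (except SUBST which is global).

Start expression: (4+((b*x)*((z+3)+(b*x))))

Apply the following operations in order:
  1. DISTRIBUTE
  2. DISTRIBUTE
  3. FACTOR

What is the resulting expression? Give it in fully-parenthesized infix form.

Answer: (4+(((b*x)*(z+3))+((b*x)*(b*x))))

Derivation:
Start: (4+((b*x)*((z+3)+(b*x))))
Apply DISTRIBUTE at R (target: ((b*x)*((z+3)+(b*x)))): (4+((b*x)*((z+3)+(b*x)))) -> (4+(((b*x)*(z+3))+((b*x)*(b*x))))
Apply DISTRIBUTE at RL (target: ((b*x)*(z+3))): (4+(((b*x)*(z+3))+((b*x)*(b*x)))) -> (4+((((b*x)*z)+((b*x)*3))+((b*x)*(b*x))))
Apply FACTOR at RL (target: (((b*x)*z)+((b*x)*3))): (4+((((b*x)*z)+((b*x)*3))+((b*x)*(b*x)))) -> (4+(((b*x)*(z+3))+((b*x)*(b*x))))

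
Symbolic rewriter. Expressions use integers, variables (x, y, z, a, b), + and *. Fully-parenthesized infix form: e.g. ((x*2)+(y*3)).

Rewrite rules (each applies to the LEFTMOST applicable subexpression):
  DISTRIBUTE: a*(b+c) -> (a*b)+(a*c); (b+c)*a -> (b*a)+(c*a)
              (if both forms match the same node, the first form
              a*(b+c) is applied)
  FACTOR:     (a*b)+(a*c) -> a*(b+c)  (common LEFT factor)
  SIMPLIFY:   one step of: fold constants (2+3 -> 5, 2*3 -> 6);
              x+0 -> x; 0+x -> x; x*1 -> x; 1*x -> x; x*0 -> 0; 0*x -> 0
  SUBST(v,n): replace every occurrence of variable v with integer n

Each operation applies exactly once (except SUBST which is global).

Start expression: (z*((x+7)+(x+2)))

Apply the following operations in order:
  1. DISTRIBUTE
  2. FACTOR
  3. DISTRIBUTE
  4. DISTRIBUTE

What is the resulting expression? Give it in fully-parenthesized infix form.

Answer: (((z*x)+(z*7))+(z*(x+2)))

Derivation:
Start: (z*((x+7)+(x+2)))
Apply DISTRIBUTE at root (target: (z*((x+7)+(x+2)))): (z*((x+7)+(x+2))) -> ((z*(x+7))+(z*(x+2)))
Apply FACTOR at root (target: ((z*(x+7))+(z*(x+2)))): ((z*(x+7))+(z*(x+2))) -> (z*((x+7)+(x+2)))
Apply DISTRIBUTE at root (target: (z*((x+7)+(x+2)))): (z*((x+7)+(x+2))) -> ((z*(x+7))+(z*(x+2)))
Apply DISTRIBUTE at L (target: (z*(x+7))): ((z*(x+7))+(z*(x+2))) -> (((z*x)+(z*7))+(z*(x+2)))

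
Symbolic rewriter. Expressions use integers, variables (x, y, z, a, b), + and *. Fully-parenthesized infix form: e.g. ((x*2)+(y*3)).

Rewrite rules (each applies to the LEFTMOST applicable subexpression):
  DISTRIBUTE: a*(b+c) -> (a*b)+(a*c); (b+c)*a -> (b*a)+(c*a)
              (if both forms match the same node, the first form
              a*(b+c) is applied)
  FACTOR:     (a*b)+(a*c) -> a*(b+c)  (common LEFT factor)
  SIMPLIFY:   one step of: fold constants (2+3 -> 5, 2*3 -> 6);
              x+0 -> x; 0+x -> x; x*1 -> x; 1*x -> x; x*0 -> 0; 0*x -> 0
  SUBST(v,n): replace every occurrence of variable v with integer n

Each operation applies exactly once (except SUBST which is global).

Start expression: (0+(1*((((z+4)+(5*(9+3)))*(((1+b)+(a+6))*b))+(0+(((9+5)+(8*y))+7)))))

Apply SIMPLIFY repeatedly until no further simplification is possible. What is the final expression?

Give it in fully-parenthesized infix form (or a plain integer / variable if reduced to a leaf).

Start: (0+(1*((((z+4)+(5*(9+3)))*(((1+b)+(a+6))*b))+(0+(((9+5)+(8*y))+7)))))
Step 1: at root: (0+(1*((((z+4)+(5*(9+3)))*(((1+b)+(a+6))*b))+(0+(((9+5)+(8*y))+7))))) -> (1*((((z+4)+(5*(9+3)))*(((1+b)+(a+6))*b))+(0+(((9+5)+(8*y))+7)))); overall: (0+(1*((((z+4)+(5*(9+3)))*(((1+b)+(a+6))*b))+(0+(((9+5)+(8*y))+7))))) -> (1*((((z+4)+(5*(9+3)))*(((1+b)+(a+6))*b))+(0+(((9+5)+(8*y))+7))))
Step 2: at root: (1*((((z+4)+(5*(9+3)))*(((1+b)+(a+6))*b))+(0+(((9+5)+(8*y))+7)))) -> ((((z+4)+(5*(9+3)))*(((1+b)+(a+6))*b))+(0+(((9+5)+(8*y))+7))); overall: (1*((((z+4)+(5*(9+3)))*(((1+b)+(a+6))*b))+(0+(((9+5)+(8*y))+7)))) -> ((((z+4)+(5*(9+3)))*(((1+b)+(a+6))*b))+(0+(((9+5)+(8*y))+7)))
Step 3: at LLRR: (9+3) -> 12; overall: ((((z+4)+(5*(9+3)))*(((1+b)+(a+6))*b))+(0+(((9+5)+(8*y))+7))) -> ((((z+4)+(5*12))*(((1+b)+(a+6))*b))+(0+(((9+5)+(8*y))+7)))
Step 4: at LLR: (5*12) -> 60; overall: ((((z+4)+(5*12))*(((1+b)+(a+6))*b))+(0+(((9+5)+(8*y))+7))) -> ((((z+4)+60)*(((1+b)+(a+6))*b))+(0+(((9+5)+(8*y))+7)))
Step 5: at R: (0+(((9+5)+(8*y))+7)) -> (((9+5)+(8*y))+7); overall: ((((z+4)+60)*(((1+b)+(a+6))*b))+(0+(((9+5)+(8*y))+7))) -> ((((z+4)+60)*(((1+b)+(a+6))*b))+(((9+5)+(8*y))+7))
Step 6: at RLL: (9+5) -> 14; overall: ((((z+4)+60)*(((1+b)+(a+6))*b))+(((9+5)+(8*y))+7)) -> ((((z+4)+60)*(((1+b)+(a+6))*b))+((14+(8*y))+7))
Fixed point: ((((z+4)+60)*(((1+b)+(a+6))*b))+((14+(8*y))+7))

Answer: ((((z+4)+60)*(((1+b)+(a+6))*b))+((14+(8*y))+7))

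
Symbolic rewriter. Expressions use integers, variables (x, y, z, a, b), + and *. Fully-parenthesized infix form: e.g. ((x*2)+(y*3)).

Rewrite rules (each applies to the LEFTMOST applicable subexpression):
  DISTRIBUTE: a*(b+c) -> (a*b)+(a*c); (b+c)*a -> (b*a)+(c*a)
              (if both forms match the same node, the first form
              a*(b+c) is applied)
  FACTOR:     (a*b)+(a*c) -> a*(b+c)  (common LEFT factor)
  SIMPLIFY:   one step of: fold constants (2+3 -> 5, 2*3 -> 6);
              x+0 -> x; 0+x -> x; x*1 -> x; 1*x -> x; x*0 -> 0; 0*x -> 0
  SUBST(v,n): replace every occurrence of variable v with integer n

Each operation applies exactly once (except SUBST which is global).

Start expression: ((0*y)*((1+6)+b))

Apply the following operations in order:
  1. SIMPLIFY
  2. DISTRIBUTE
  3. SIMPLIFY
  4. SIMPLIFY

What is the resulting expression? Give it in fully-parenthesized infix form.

Start: ((0*y)*((1+6)+b))
Apply SIMPLIFY at L (target: (0*y)): ((0*y)*((1+6)+b)) -> (0*((1+6)+b))
Apply DISTRIBUTE at root (target: (0*((1+6)+b))): (0*((1+6)+b)) -> ((0*(1+6))+(0*b))
Apply SIMPLIFY at L (target: (0*(1+6))): ((0*(1+6))+(0*b)) -> (0+(0*b))
Apply SIMPLIFY at root (target: (0+(0*b))): (0+(0*b)) -> (0*b)

Answer: (0*b)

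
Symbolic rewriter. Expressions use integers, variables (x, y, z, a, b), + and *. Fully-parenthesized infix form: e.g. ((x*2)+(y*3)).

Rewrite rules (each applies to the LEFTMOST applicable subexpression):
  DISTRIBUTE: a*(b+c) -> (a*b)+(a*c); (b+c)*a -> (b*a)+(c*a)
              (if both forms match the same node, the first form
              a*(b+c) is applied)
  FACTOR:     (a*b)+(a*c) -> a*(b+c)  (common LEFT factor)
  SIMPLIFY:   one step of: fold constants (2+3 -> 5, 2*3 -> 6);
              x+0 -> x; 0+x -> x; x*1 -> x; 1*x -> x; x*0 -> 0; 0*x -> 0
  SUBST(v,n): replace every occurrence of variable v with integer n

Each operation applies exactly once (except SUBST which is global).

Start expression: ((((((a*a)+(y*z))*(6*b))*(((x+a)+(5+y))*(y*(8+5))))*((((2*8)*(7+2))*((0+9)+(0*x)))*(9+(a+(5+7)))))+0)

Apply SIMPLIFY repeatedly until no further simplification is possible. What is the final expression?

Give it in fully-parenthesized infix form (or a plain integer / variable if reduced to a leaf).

Answer: (((((a*a)+(y*z))*(6*b))*(((x+a)+(5+y))*(y*13)))*(1296*(9+(a+12))))

Derivation:
Start: ((((((a*a)+(y*z))*(6*b))*(((x+a)+(5+y))*(y*(8+5))))*((((2*8)*(7+2))*((0+9)+(0*x)))*(9+(a+(5+7)))))+0)
Step 1: at root: ((((((a*a)+(y*z))*(6*b))*(((x+a)+(5+y))*(y*(8+5))))*((((2*8)*(7+2))*((0+9)+(0*x)))*(9+(a+(5+7)))))+0) -> (((((a*a)+(y*z))*(6*b))*(((x+a)+(5+y))*(y*(8+5))))*((((2*8)*(7+2))*((0+9)+(0*x)))*(9+(a+(5+7))))); overall: ((((((a*a)+(y*z))*(6*b))*(((x+a)+(5+y))*(y*(8+5))))*((((2*8)*(7+2))*((0+9)+(0*x)))*(9+(a+(5+7)))))+0) -> (((((a*a)+(y*z))*(6*b))*(((x+a)+(5+y))*(y*(8+5))))*((((2*8)*(7+2))*((0+9)+(0*x)))*(9+(a+(5+7)))))
Step 2: at LRRR: (8+5) -> 13; overall: (((((a*a)+(y*z))*(6*b))*(((x+a)+(5+y))*(y*(8+5))))*((((2*8)*(7+2))*((0+9)+(0*x)))*(9+(a+(5+7))))) -> (((((a*a)+(y*z))*(6*b))*(((x+a)+(5+y))*(y*13)))*((((2*8)*(7+2))*((0+9)+(0*x)))*(9+(a+(5+7)))))
Step 3: at RLLL: (2*8) -> 16; overall: (((((a*a)+(y*z))*(6*b))*(((x+a)+(5+y))*(y*13)))*((((2*8)*(7+2))*((0+9)+(0*x)))*(9+(a+(5+7))))) -> (((((a*a)+(y*z))*(6*b))*(((x+a)+(5+y))*(y*13)))*(((16*(7+2))*((0+9)+(0*x)))*(9+(a+(5+7)))))
Step 4: at RLLR: (7+2) -> 9; overall: (((((a*a)+(y*z))*(6*b))*(((x+a)+(5+y))*(y*13)))*(((16*(7+2))*((0+9)+(0*x)))*(9+(a+(5+7))))) -> (((((a*a)+(y*z))*(6*b))*(((x+a)+(5+y))*(y*13)))*(((16*9)*((0+9)+(0*x)))*(9+(a+(5+7)))))
Step 5: at RLL: (16*9) -> 144; overall: (((((a*a)+(y*z))*(6*b))*(((x+a)+(5+y))*(y*13)))*(((16*9)*((0+9)+(0*x)))*(9+(a+(5+7))))) -> (((((a*a)+(y*z))*(6*b))*(((x+a)+(5+y))*(y*13)))*((144*((0+9)+(0*x)))*(9+(a+(5+7)))))
Step 6: at RLRL: (0+9) -> 9; overall: (((((a*a)+(y*z))*(6*b))*(((x+a)+(5+y))*(y*13)))*((144*((0+9)+(0*x)))*(9+(a+(5+7))))) -> (((((a*a)+(y*z))*(6*b))*(((x+a)+(5+y))*(y*13)))*((144*(9+(0*x)))*(9+(a+(5+7)))))
Step 7: at RLRR: (0*x) -> 0; overall: (((((a*a)+(y*z))*(6*b))*(((x+a)+(5+y))*(y*13)))*((144*(9+(0*x)))*(9+(a+(5+7))))) -> (((((a*a)+(y*z))*(6*b))*(((x+a)+(5+y))*(y*13)))*((144*(9+0))*(9+(a+(5+7)))))
Step 8: at RLR: (9+0) -> 9; overall: (((((a*a)+(y*z))*(6*b))*(((x+a)+(5+y))*(y*13)))*((144*(9+0))*(9+(a+(5+7))))) -> (((((a*a)+(y*z))*(6*b))*(((x+a)+(5+y))*(y*13)))*((144*9)*(9+(a+(5+7)))))
Step 9: at RL: (144*9) -> 1296; overall: (((((a*a)+(y*z))*(6*b))*(((x+a)+(5+y))*(y*13)))*((144*9)*(9+(a+(5+7))))) -> (((((a*a)+(y*z))*(6*b))*(((x+a)+(5+y))*(y*13)))*(1296*(9+(a+(5+7)))))
Step 10: at RRRR: (5+7) -> 12; overall: (((((a*a)+(y*z))*(6*b))*(((x+a)+(5+y))*(y*13)))*(1296*(9+(a+(5+7))))) -> (((((a*a)+(y*z))*(6*b))*(((x+a)+(5+y))*(y*13)))*(1296*(9+(a+12))))
Fixed point: (((((a*a)+(y*z))*(6*b))*(((x+a)+(5+y))*(y*13)))*(1296*(9+(a+12))))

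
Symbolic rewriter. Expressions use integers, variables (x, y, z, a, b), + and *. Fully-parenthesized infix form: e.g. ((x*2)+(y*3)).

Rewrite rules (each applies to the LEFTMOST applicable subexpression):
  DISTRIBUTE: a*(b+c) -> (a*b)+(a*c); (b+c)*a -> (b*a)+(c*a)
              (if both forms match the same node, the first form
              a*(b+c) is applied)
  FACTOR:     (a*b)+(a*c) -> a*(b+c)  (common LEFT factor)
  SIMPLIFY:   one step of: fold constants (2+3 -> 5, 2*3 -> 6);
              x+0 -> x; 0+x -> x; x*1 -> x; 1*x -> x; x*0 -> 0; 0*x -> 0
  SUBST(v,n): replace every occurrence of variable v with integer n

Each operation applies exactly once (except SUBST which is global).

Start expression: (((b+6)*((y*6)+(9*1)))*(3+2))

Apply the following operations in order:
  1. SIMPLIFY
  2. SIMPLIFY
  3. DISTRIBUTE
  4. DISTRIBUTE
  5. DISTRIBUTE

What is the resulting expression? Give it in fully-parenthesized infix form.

Start: (((b+6)*((y*6)+(9*1)))*(3+2))
Apply SIMPLIFY at LRR (target: (9*1)): (((b+6)*((y*6)+(9*1)))*(3+2)) -> (((b+6)*((y*6)+9))*(3+2))
Apply SIMPLIFY at R (target: (3+2)): (((b+6)*((y*6)+9))*(3+2)) -> (((b+6)*((y*6)+9))*5)
Apply DISTRIBUTE at L (target: ((b+6)*((y*6)+9))): (((b+6)*((y*6)+9))*5) -> ((((b+6)*(y*6))+((b+6)*9))*5)
Apply DISTRIBUTE at root (target: ((((b+6)*(y*6))+((b+6)*9))*5)): ((((b+6)*(y*6))+((b+6)*9))*5) -> ((((b+6)*(y*6))*5)+(((b+6)*9)*5))
Apply DISTRIBUTE at LL (target: ((b+6)*(y*6))): ((((b+6)*(y*6))*5)+(((b+6)*9)*5)) -> ((((b*(y*6))+(6*(y*6)))*5)+(((b+6)*9)*5))

Answer: ((((b*(y*6))+(6*(y*6)))*5)+(((b+6)*9)*5))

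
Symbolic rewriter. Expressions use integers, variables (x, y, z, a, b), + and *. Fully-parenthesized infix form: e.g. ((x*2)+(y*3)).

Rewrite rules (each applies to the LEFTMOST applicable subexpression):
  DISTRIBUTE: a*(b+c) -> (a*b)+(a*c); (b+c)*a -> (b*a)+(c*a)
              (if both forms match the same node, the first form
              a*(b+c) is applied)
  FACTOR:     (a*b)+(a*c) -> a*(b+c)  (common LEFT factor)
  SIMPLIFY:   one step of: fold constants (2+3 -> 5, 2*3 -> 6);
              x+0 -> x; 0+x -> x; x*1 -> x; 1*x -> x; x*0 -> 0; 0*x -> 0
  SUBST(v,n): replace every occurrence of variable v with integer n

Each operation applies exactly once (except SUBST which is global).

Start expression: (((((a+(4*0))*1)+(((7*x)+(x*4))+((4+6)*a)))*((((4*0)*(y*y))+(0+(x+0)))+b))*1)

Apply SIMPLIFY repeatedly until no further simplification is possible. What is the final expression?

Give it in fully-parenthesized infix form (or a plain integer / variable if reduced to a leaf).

Answer: ((a+(((7*x)+(x*4))+(10*a)))*(x+b))

Derivation:
Start: (((((a+(4*0))*1)+(((7*x)+(x*4))+((4+6)*a)))*((((4*0)*(y*y))+(0+(x+0)))+b))*1)
Step 1: at root: (((((a+(4*0))*1)+(((7*x)+(x*4))+((4+6)*a)))*((((4*0)*(y*y))+(0+(x+0)))+b))*1) -> ((((a+(4*0))*1)+(((7*x)+(x*4))+((4+6)*a)))*((((4*0)*(y*y))+(0+(x+0)))+b)); overall: (((((a+(4*0))*1)+(((7*x)+(x*4))+((4+6)*a)))*((((4*0)*(y*y))+(0+(x+0)))+b))*1) -> ((((a+(4*0))*1)+(((7*x)+(x*4))+((4+6)*a)))*((((4*0)*(y*y))+(0+(x+0)))+b))
Step 2: at LL: ((a+(4*0))*1) -> (a+(4*0)); overall: ((((a+(4*0))*1)+(((7*x)+(x*4))+((4+6)*a)))*((((4*0)*(y*y))+(0+(x+0)))+b)) -> (((a+(4*0))+(((7*x)+(x*4))+((4+6)*a)))*((((4*0)*(y*y))+(0+(x+0)))+b))
Step 3: at LLR: (4*0) -> 0; overall: (((a+(4*0))+(((7*x)+(x*4))+((4+6)*a)))*((((4*0)*(y*y))+(0+(x+0)))+b)) -> (((a+0)+(((7*x)+(x*4))+((4+6)*a)))*((((4*0)*(y*y))+(0+(x+0)))+b))
Step 4: at LL: (a+0) -> a; overall: (((a+0)+(((7*x)+(x*4))+((4+6)*a)))*((((4*0)*(y*y))+(0+(x+0)))+b)) -> ((a+(((7*x)+(x*4))+((4+6)*a)))*((((4*0)*(y*y))+(0+(x+0)))+b))
Step 5: at LRRL: (4+6) -> 10; overall: ((a+(((7*x)+(x*4))+((4+6)*a)))*((((4*0)*(y*y))+(0+(x+0)))+b)) -> ((a+(((7*x)+(x*4))+(10*a)))*((((4*0)*(y*y))+(0+(x+0)))+b))
Step 6: at RLLL: (4*0) -> 0; overall: ((a+(((7*x)+(x*4))+(10*a)))*((((4*0)*(y*y))+(0+(x+0)))+b)) -> ((a+(((7*x)+(x*4))+(10*a)))*(((0*(y*y))+(0+(x+0)))+b))
Step 7: at RLL: (0*(y*y)) -> 0; overall: ((a+(((7*x)+(x*4))+(10*a)))*(((0*(y*y))+(0+(x+0)))+b)) -> ((a+(((7*x)+(x*4))+(10*a)))*((0+(0+(x+0)))+b))
Step 8: at RL: (0+(0+(x+0))) -> (0+(x+0)); overall: ((a+(((7*x)+(x*4))+(10*a)))*((0+(0+(x+0)))+b)) -> ((a+(((7*x)+(x*4))+(10*a)))*((0+(x+0))+b))
Step 9: at RL: (0+(x+0)) -> (x+0); overall: ((a+(((7*x)+(x*4))+(10*a)))*((0+(x+0))+b)) -> ((a+(((7*x)+(x*4))+(10*a)))*((x+0)+b))
Step 10: at RL: (x+0) -> x; overall: ((a+(((7*x)+(x*4))+(10*a)))*((x+0)+b)) -> ((a+(((7*x)+(x*4))+(10*a)))*(x+b))
Fixed point: ((a+(((7*x)+(x*4))+(10*a)))*(x+b))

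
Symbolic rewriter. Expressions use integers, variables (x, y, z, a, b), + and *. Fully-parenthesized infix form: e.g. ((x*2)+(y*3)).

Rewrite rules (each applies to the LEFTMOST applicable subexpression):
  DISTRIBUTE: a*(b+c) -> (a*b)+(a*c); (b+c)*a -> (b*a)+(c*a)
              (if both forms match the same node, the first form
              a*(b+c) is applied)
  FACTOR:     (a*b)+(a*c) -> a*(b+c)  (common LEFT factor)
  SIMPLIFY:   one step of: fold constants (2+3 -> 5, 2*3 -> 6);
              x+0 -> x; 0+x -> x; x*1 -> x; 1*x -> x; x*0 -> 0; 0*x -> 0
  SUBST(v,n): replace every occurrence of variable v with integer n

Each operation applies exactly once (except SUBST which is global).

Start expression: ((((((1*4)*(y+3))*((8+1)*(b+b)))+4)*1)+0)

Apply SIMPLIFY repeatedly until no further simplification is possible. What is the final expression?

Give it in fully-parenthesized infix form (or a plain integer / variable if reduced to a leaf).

Start: ((((((1*4)*(y+3))*((8+1)*(b+b)))+4)*1)+0)
Step 1: at root: ((((((1*4)*(y+3))*((8+1)*(b+b)))+4)*1)+0) -> (((((1*4)*(y+3))*((8+1)*(b+b)))+4)*1); overall: ((((((1*4)*(y+3))*((8+1)*(b+b)))+4)*1)+0) -> (((((1*4)*(y+3))*((8+1)*(b+b)))+4)*1)
Step 2: at root: (((((1*4)*(y+3))*((8+1)*(b+b)))+4)*1) -> ((((1*4)*(y+3))*((8+1)*(b+b)))+4); overall: (((((1*4)*(y+3))*((8+1)*(b+b)))+4)*1) -> ((((1*4)*(y+3))*((8+1)*(b+b)))+4)
Step 3: at LLL: (1*4) -> 4; overall: ((((1*4)*(y+3))*((8+1)*(b+b)))+4) -> (((4*(y+3))*((8+1)*(b+b)))+4)
Step 4: at LRL: (8+1) -> 9; overall: (((4*(y+3))*((8+1)*(b+b)))+4) -> (((4*(y+3))*(9*(b+b)))+4)
Fixed point: (((4*(y+3))*(9*(b+b)))+4)

Answer: (((4*(y+3))*(9*(b+b)))+4)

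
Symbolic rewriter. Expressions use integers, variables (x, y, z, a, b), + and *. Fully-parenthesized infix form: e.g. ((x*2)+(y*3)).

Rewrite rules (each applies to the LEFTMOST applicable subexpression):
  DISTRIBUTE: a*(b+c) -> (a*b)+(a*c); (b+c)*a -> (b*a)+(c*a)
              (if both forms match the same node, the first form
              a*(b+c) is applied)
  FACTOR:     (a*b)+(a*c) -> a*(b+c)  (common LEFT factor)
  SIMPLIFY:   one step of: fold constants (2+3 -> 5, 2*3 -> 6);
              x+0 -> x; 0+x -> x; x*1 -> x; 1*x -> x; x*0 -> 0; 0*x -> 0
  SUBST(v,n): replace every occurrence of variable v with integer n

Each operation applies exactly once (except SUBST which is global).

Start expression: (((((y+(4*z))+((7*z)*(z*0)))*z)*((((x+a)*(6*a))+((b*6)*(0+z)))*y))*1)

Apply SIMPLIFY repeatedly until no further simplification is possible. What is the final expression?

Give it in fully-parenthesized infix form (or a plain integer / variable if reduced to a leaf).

Start: (((((y+(4*z))+((7*z)*(z*0)))*z)*((((x+a)*(6*a))+((b*6)*(0+z)))*y))*1)
Step 1: at root: (((((y+(4*z))+((7*z)*(z*0)))*z)*((((x+a)*(6*a))+((b*6)*(0+z)))*y))*1) -> ((((y+(4*z))+((7*z)*(z*0)))*z)*((((x+a)*(6*a))+((b*6)*(0+z)))*y)); overall: (((((y+(4*z))+((7*z)*(z*0)))*z)*((((x+a)*(6*a))+((b*6)*(0+z)))*y))*1) -> ((((y+(4*z))+((7*z)*(z*0)))*z)*((((x+a)*(6*a))+((b*6)*(0+z)))*y))
Step 2: at LLRR: (z*0) -> 0; overall: ((((y+(4*z))+((7*z)*(z*0)))*z)*((((x+a)*(6*a))+((b*6)*(0+z)))*y)) -> ((((y+(4*z))+((7*z)*0))*z)*((((x+a)*(6*a))+((b*6)*(0+z)))*y))
Step 3: at LLR: ((7*z)*0) -> 0; overall: ((((y+(4*z))+((7*z)*0))*z)*((((x+a)*(6*a))+((b*6)*(0+z)))*y)) -> ((((y+(4*z))+0)*z)*((((x+a)*(6*a))+((b*6)*(0+z)))*y))
Step 4: at LL: ((y+(4*z))+0) -> (y+(4*z)); overall: ((((y+(4*z))+0)*z)*((((x+a)*(6*a))+((b*6)*(0+z)))*y)) -> (((y+(4*z))*z)*((((x+a)*(6*a))+((b*6)*(0+z)))*y))
Step 5: at RLRR: (0+z) -> z; overall: (((y+(4*z))*z)*((((x+a)*(6*a))+((b*6)*(0+z)))*y)) -> (((y+(4*z))*z)*((((x+a)*(6*a))+((b*6)*z))*y))
Fixed point: (((y+(4*z))*z)*((((x+a)*(6*a))+((b*6)*z))*y))

Answer: (((y+(4*z))*z)*((((x+a)*(6*a))+((b*6)*z))*y))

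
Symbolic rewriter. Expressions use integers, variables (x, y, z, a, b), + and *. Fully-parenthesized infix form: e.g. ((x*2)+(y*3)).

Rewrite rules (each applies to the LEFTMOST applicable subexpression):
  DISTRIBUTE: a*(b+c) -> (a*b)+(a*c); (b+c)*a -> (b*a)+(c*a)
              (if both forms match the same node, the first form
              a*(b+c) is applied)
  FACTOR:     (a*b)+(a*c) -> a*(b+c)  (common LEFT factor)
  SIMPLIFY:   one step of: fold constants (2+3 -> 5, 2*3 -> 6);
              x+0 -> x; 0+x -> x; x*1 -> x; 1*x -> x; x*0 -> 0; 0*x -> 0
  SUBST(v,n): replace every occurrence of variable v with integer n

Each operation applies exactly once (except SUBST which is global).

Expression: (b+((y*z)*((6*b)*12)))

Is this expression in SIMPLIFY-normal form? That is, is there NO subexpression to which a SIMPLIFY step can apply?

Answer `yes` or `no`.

Answer: yes

Derivation:
Expression: (b+((y*z)*((6*b)*12)))
Scanning for simplifiable subexpressions (pre-order)...
  at root: (b+((y*z)*((6*b)*12))) (not simplifiable)
  at R: ((y*z)*((6*b)*12)) (not simplifiable)
  at RL: (y*z) (not simplifiable)
  at RR: ((6*b)*12) (not simplifiable)
  at RRL: (6*b) (not simplifiable)
Result: no simplifiable subexpression found -> normal form.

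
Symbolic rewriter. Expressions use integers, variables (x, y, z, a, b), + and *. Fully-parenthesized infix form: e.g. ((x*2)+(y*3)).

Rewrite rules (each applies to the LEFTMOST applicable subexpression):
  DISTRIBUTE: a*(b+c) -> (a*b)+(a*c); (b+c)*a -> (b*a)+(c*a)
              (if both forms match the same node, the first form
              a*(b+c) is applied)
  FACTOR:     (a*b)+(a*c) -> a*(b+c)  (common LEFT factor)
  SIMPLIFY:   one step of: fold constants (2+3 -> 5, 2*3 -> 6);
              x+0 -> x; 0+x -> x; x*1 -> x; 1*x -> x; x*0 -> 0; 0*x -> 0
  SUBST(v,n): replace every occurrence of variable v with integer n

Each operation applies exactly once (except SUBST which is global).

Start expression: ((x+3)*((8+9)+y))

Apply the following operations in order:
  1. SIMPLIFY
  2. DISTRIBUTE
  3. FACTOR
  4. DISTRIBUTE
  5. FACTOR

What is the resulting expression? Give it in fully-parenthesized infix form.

Start: ((x+3)*((8+9)+y))
Apply SIMPLIFY at RL (target: (8+9)): ((x+3)*((8+9)+y)) -> ((x+3)*(17+y))
Apply DISTRIBUTE at root (target: ((x+3)*(17+y))): ((x+3)*(17+y)) -> (((x+3)*17)+((x+3)*y))
Apply FACTOR at root (target: (((x+3)*17)+((x+3)*y))): (((x+3)*17)+((x+3)*y)) -> ((x+3)*(17+y))
Apply DISTRIBUTE at root (target: ((x+3)*(17+y))): ((x+3)*(17+y)) -> (((x+3)*17)+((x+3)*y))
Apply FACTOR at root (target: (((x+3)*17)+((x+3)*y))): (((x+3)*17)+((x+3)*y)) -> ((x+3)*(17+y))

Answer: ((x+3)*(17+y))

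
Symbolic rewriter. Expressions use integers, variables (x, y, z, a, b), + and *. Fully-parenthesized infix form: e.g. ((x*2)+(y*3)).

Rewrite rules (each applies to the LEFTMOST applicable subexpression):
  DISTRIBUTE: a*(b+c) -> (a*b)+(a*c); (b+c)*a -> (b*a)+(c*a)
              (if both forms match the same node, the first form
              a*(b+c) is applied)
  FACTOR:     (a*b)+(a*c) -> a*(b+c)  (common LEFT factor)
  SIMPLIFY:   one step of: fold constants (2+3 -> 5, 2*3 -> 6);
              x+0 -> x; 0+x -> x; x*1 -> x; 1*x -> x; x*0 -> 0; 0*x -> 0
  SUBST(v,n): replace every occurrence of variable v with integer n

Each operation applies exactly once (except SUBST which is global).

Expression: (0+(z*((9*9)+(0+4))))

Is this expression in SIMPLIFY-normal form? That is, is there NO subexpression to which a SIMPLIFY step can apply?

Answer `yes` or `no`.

Expression: (0+(z*((9*9)+(0+4))))
Scanning for simplifiable subexpressions (pre-order)...
  at root: (0+(z*((9*9)+(0+4)))) (SIMPLIFIABLE)
  at R: (z*((9*9)+(0+4))) (not simplifiable)
  at RR: ((9*9)+(0+4)) (not simplifiable)
  at RRL: (9*9) (SIMPLIFIABLE)
  at RRR: (0+4) (SIMPLIFIABLE)
Found simplifiable subexpr at path root: (0+(z*((9*9)+(0+4))))
One SIMPLIFY step would give: (z*((9*9)+(0+4)))
-> NOT in normal form.

Answer: no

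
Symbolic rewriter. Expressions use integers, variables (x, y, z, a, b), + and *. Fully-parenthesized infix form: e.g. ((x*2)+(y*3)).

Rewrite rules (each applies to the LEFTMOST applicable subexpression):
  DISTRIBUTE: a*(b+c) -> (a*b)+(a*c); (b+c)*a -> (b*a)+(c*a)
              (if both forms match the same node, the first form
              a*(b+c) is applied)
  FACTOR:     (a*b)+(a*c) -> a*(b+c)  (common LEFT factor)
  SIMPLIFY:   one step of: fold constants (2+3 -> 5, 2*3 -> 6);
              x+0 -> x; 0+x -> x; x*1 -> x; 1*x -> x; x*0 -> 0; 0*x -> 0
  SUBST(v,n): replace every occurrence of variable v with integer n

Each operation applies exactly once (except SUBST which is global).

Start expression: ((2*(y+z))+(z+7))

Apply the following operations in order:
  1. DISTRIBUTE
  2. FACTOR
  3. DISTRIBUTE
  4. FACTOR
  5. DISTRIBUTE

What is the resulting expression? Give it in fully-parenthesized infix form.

Start: ((2*(y+z))+(z+7))
Apply DISTRIBUTE at L (target: (2*(y+z))): ((2*(y+z))+(z+7)) -> (((2*y)+(2*z))+(z+7))
Apply FACTOR at L (target: ((2*y)+(2*z))): (((2*y)+(2*z))+(z+7)) -> ((2*(y+z))+(z+7))
Apply DISTRIBUTE at L (target: (2*(y+z))): ((2*(y+z))+(z+7)) -> (((2*y)+(2*z))+(z+7))
Apply FACTOR at L (target: ((2*y)+(2*z))): (((2*y)+(2*z))+(z+7)) -> ((2*(y+z))+(z+7))
Apply DISTRIBUTE at L (target: (2*(y+z))): ((2*(y+z))+(z+7)) -> (((2*y)+(2*z))+(z+7))

Answer: (((2*y)+(2*z))+(z+7))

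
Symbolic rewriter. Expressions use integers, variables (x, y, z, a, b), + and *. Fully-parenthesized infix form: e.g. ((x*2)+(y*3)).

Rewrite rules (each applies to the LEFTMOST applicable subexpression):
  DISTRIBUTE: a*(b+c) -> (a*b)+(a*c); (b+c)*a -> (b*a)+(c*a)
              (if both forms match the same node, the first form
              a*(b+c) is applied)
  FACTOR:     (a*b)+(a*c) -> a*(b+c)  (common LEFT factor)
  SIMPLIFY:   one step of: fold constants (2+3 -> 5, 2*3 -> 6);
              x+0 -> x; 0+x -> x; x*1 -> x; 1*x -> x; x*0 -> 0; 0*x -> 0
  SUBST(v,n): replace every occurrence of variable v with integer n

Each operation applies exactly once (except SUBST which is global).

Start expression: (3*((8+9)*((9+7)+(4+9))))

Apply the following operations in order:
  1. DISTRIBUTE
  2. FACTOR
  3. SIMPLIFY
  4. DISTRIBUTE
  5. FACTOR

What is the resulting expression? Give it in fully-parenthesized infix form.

Start: (3*((8+9)*((9+7)+(4+9))))
Apply DISTRIBUTE at R (target: ((8+9)*((9+7)+(4+9)))): (3*((8+9)*((9+7)+(4+9)))) -> (3*(((8+9)*(9+7))+((8+9)*(4+9))))
Apply FACTOR at R (target: (((8+9)*(9+7))+((8+9)*(4+9)))): (3*(((8+9)*(9+7))+((8+9)*(4+9)))) -> (3*((8+9)*((9+7)+(4+9))))
Apply SIMPLIFY at RL (target: (8+9)): (3*((8+9)*((9+7)+(4+9)))) -> (3*(17*((9+7)+(4+9))))
Apply DISTRIBUTE at R (target: (17*((9+7)+(4+9)))): (3*(17*((9+7)+(4+9)))) -> (3*((17*(9+7))+(17*(4+9))))
Apply FACTOR at R (target: ((17*(9+7))+(17*(4+9)))): (3*((17*(9+7))+(17*(4+9)))) -> (3*(17*((9+7)+(4+9))))

Answer: (3*(17*((9+7)+(4+9))))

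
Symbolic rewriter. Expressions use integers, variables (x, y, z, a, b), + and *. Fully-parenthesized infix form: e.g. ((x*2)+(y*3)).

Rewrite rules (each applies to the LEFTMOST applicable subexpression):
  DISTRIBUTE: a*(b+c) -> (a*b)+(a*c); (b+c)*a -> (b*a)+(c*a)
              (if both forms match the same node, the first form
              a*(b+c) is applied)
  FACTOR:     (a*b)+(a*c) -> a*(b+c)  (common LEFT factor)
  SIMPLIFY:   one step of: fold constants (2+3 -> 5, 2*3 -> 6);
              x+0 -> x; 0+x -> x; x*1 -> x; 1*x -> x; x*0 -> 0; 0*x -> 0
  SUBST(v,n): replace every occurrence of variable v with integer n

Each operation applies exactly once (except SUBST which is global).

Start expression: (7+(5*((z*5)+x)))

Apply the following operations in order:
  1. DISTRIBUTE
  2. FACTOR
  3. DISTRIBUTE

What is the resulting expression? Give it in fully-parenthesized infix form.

Start: (7+(5*((z*5)+x)))
Apply DISTRIBUTE at R (target: (5*((z*5)+x))): (7+(5*((z*5)+x))) -> (7+((5*(z*5))+(5*x)))
Apply FACTOR at R (target: ((5*(z*5))+(5*x))): (7+((5*(z*5))+(5*x))) -> (7+(5*((z*5)+x)))
Apply DISTRIBUTE at R (target: (5*((z*5)+x))): (7+(5*((z*5)+x))) -> (7+((5*(z*5))+(5*x)))

Answer: (7+((5*(z*5))+(5*x)))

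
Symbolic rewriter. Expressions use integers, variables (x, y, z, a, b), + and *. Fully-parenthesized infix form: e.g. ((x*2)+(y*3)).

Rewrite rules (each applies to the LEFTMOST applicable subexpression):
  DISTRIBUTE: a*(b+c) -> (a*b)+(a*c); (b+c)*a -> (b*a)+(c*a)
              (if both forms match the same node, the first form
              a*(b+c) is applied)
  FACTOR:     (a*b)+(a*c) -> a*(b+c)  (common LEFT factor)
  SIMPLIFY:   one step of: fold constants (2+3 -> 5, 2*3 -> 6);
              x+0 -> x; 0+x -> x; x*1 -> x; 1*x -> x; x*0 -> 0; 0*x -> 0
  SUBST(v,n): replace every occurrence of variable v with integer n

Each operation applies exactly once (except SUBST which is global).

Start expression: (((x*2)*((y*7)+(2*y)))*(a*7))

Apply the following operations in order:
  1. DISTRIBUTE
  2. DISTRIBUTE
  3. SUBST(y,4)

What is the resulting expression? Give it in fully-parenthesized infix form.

Answer: ((((x*2)*(4*7))*(a*7))+(((x*2)*(2*4))*(a*7)))

Derivation:
Start: (((x*2)*((y*7)+(2*y)))*(a*7))
Apply DISTRIBUTE at L (target: ((x*2)*((y*7)+(2*y)))): (((x*2)*((y*7)+(2*y)))*(a*7)) -> ((((x*2)*(y*7))+((x*2)*(2*y)))*(a*7))
Apply DISTRIBUTE at root (target: ((((x*2)*(y*7))+((x*2)*(2*y)))*(a*7))): ((((x*2)*(y*7))+((x*2)*(2*y)))*(a*7)) -> ((((x*2)*(y*7))*(a*7))+(((x*2)*(2*y))*(a*7)))
Apply SUBST(y,4): ((((x*2)*(y*7))*(a*7))+(((x*2)*(2*y))*(a*7))) -> ((((x*2)*(4*7))*(a*7))+(((x*2)*(2*4))*(a*7)))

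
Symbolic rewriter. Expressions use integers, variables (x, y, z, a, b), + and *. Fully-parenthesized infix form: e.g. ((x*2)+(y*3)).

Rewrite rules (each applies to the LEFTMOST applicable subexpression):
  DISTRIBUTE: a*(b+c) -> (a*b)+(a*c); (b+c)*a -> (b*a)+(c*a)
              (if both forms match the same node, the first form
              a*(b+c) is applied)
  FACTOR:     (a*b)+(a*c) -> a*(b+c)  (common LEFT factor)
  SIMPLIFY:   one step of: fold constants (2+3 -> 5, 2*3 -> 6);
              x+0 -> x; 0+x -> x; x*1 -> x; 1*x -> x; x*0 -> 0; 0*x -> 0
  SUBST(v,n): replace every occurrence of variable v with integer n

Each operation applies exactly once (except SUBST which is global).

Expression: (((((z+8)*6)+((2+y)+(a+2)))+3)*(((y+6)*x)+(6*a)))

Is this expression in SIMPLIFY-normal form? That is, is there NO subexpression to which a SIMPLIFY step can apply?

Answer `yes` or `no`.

Expression: (((((z+8)*6)+((2+y)+(a+2)))+3)*(((y+6)*x)+(6*a)))
Scanning for simplifiable subexpressions (pre-order)...
  at root: (((((z+8)*6)+((2+y)+(a+2)))+3)*(((y+6)*x)+(6*a))) (not simplifiable)
  at L: ((((z+8)*6)+((2+y)+(a+2)))+3) (not simplifiable)
  at LL: (((z+8)*6)+((2+y)+(a+2))) (not simplifiable)
  at LLL: ((z+8)*6) (not simplifiable)
  at LLLL: (z+8) (not simplifiable)
  at LLR: ((2+y)+(a+2)) (not simplifiable)
  at LLRL: (2+y) (not simplifiable)
  at LLRR: (a+2) (not simplifiable)
  at R: (((y+6)*x)+(6*a)) (not simplifiable)
  at RL: ((y+6)*x) (not simplifiable)
  at RLL: (y+6) (not simplifiable)
  at RR: (6*a) (not simplifiable)
Result: no simplifiable subexpression found -> normal form.

Answer: yes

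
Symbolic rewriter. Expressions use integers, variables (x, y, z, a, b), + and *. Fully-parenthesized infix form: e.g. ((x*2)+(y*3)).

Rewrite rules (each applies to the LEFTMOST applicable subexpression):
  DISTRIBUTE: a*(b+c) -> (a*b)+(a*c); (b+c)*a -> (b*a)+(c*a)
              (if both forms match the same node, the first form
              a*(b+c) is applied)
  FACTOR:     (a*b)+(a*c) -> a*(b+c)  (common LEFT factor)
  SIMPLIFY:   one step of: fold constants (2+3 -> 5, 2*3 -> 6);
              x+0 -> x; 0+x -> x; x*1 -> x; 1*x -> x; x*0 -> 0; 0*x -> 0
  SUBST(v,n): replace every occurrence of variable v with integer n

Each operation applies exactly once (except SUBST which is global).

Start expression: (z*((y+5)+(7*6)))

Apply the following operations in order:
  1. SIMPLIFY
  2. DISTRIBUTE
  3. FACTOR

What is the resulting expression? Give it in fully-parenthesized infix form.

Answer: (z*((y+5)+42))

Derivation:
Start: (z*((y+5)+(7*6)))
Apply SIMPLIFY at RR (target: (7*6)): (z*((y+5)+(7*6))) -> (z*((y+5)+42))
Apply DISTRIBUTE at root (target: (z*((y+5)+42))): (z*((y+5)+42)) -> ((z*(y+5))+(z*42))
Apply FACTOR at root (target: ((z*(y+5))+(z*42))): ((z*(y+5))+(z*42)) -> (z*((y+5)+42))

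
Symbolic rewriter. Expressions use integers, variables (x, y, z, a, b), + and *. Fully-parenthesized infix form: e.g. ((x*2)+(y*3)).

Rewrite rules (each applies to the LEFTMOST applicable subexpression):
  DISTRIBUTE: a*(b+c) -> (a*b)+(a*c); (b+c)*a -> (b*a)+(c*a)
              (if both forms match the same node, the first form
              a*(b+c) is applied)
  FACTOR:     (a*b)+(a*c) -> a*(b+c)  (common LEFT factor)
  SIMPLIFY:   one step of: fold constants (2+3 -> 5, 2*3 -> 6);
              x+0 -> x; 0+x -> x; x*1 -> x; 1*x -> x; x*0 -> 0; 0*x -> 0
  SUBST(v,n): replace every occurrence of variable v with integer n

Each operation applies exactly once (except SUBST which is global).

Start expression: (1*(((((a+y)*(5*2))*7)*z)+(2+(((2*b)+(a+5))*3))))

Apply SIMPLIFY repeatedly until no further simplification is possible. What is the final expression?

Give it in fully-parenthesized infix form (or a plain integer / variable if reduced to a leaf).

Answer: (((((a+y)*10)*7)*z)+(2+(((2*b)+(a+5))*3)))

Derivation:
Start: (1*(((((a+y)*(5*2))*7)*z)+(2+(((2*b)+(a+5))*3))))
Step 1: at root: (1*(((((a+y)*(5*2))*7)*z)+(2+(((2*b)+(a+5))*3)))) -> (((((a+y)*(5*2))*7)*z)+(2+(((2*b)+(a+5))*3))); overall: (1*(((((a+y)*(5*2))*7)*z)+(2+(((2*b)+(a+5))*3)))) -> (((((a+y)*(5*2))*7)*z)+(2+(((2*b)+(a+5))*3)))
Step 2: at LLLR: (5*2) -> 10; overall: (((((a+y)*(5*2))*7)*z)+(2+(((2*b)+(a+5))*3))) -> (((((a+y)*10)*7)*z)+(2+(((2*b)+(a+5))*3)))
Fixed point: (((((a+y)*10)*7)*z)+(2+(((2*b)+(a+5))*3)))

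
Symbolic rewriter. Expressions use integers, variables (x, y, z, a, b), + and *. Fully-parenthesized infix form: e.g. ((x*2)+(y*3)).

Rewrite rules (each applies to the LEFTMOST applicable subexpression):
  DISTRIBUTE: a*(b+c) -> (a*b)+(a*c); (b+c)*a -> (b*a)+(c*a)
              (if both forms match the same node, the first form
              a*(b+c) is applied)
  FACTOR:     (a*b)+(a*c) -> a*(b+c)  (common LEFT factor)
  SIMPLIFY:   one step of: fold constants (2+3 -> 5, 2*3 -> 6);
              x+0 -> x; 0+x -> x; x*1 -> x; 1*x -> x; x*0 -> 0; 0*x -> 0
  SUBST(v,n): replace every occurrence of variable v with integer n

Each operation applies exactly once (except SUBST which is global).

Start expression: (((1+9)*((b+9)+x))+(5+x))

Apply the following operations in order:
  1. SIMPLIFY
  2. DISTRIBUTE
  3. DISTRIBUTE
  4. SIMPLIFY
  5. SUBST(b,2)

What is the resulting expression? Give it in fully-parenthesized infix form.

Start: (((1+9)*((b+9)+x))+(5+x))
Apply SIMPLIFY at LL (target: (1+9)): (((1+9)*((b+9)+x))+(5+x)) -> ((10*((b+9)+x))+(5+x))
Apply DISTRIBUTE at L (target: (10*((b+9)+x))): ((10*((b+9)+x))+(5+x)) -> (((10*(b+9))+(10*x))+(5+x))
Apply DISTRIBUTE at LL (target: (10*(b+9))): (((10*(b+9))+(10*x))+(5+x)) -> ((((10*b)+(10*9))+(10*x))+(5+x))
Apply SIMPLIFY at LLR (target: (10*9)): ((((10*b)+(10*9))+(10*x))+(5+x)) -> ((((10*b)+90)+(10*x))+(5+x))
Apply SUBST(b,2): ((((10*b)+90)+(10*x))+(5+x)) -> ((((10*2)+90)+(10*x))+(5+x))

Answer: ((((10*2)+90)+(10*x))+(5+x))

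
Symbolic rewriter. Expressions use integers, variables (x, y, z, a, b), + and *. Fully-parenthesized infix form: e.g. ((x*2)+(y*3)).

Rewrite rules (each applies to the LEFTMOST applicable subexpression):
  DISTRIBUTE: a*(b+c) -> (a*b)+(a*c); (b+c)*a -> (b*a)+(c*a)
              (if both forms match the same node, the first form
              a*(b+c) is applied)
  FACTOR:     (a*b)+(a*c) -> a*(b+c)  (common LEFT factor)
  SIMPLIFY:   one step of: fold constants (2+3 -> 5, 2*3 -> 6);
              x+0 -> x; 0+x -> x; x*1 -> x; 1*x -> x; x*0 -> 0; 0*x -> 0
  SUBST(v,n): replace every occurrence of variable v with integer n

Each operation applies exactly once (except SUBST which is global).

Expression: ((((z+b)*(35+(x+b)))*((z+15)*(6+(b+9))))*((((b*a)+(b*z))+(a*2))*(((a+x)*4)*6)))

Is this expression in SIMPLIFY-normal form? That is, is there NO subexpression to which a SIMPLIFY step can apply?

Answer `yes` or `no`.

Answer: yes

Derivation:
Expression: ((((z+b)*(35+(x+b)))*((z+15)*(6+(b+9))))*((((b*a)+(b*z))+(a*2))*(((a+x)*4)*6)))
Scanning for simplifiable subexpressions (pre-order)...
  at root: ((((z+b)*(35+(x+b)))*((z+15)*(6+(b+9))))*((((b*a)+(b*z))+(a*2))*(((a+x)*4)*6))) (not simplifiable)
  at L: (((z+b)*(35+(x+b)))*((z+15)*(6+(b+9)))) (not simplifiable)
  at LL: ((z+b)*(35+(x+b))) (not simplifiable)
  at LLL: (z+b) (not simplifiable)
  at LLR: (35+(x+b)) (not simplifiable)
  at LLRR: (x+b) (not simplifiable)
  at LR: ((z+15)*(6+(b+9))) (not simplifiable)
  at LRL: (z+15) (not simplifiable)
  at LRR: (6+(b+9)) (not simplifiable)
  at LRRR: (b+9) (not simplifiable)
  at R: ((((b*a)+(b*z))+(a*2))*(((a+x)*4)*6)) (not simplifiable)
  at RL: (((b*a)+(b*z))+(a*2)) (not simplifiable)
  at RLL: ((b*a)+(b*z)) (not simplifiable)
  at RLLL: (b*a) (not simplifiable)
  at RLLR: (b*z) (not simplifiable)
  at RLR: (a*2) (not simplifiable)
  at RR: (((a+x)*4)*6) (not simplifiable)
  at RRL: ((a+x)*4) (not simplifiable)
  at RRLL: (a+x) (not simplifiable)
Result: no simplifiable subexpression found -> normal form.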